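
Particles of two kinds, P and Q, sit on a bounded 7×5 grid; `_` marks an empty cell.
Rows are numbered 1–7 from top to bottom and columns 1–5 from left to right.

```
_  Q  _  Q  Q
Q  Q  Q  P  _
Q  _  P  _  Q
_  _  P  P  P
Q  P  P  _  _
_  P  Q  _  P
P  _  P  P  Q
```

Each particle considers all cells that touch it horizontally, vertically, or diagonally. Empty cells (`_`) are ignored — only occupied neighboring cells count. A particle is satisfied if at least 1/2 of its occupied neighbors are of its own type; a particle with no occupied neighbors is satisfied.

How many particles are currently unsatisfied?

5

(1,2)Q 3/3 ok
(1,4)Q 2/3 ok
(1,5)Q 1/2 ok
(2,1)Q 3/3 ok
(2,2)Q 4/5 ok
(2,3)Q 3/5 ok
(2,4)P 1/5 unhappy
(3,1)Q 2/2 ok
(3,3)P 3/5 ok
(3,5)Q 0/3 unhappy
(4,3)P 4/4 ok
(4,4)P 4/5 ok
(4,5)P 1/2 ok
(5,1)Q 0/2 unhappy
(5,2)P 3/5 ok
(5,3)P 4/5 ok
(6,2)P 4/6 ok
(6,3)Q 0/5 unhappy
(6,5)P 1/2 ok
(7,1)P 1/1 ok
(7,3)P 2/3 ok
(7,4)P 2/4 ok
(7,5)Q 0/2 unhappy
Unsatisfied: (2,4), (3,5), (5,1), (6,3), (7,5) — 5 in total.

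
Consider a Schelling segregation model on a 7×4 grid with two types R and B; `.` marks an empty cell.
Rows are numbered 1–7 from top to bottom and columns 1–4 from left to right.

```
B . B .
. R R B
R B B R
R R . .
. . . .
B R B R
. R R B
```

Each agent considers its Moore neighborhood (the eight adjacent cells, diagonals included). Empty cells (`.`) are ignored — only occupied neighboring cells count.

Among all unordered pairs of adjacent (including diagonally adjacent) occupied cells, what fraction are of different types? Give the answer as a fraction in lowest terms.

Scan each occupied cell's neighbors to the right and below (and the two forward diagonals) so each pair is counted once.
From row 1: 3 unlike of 4 pairs (running 3/4).
From row 2: 6 unlike of 10 pairs (running 9/14).
From row 3: 5 unlike of 8 pairs (running 14/22).
From row 4: 0 unlike of 1 pairs (running 14/23).
From row 6: 7 unlike of 11 pairs (running 21/34).
From row 7: 1 unlike of 2 pairs (running 22/36).
Total adjacent occupied pairs: 36; unlike-type pairs: 22.
22/36 reduces to 11/18.

11/18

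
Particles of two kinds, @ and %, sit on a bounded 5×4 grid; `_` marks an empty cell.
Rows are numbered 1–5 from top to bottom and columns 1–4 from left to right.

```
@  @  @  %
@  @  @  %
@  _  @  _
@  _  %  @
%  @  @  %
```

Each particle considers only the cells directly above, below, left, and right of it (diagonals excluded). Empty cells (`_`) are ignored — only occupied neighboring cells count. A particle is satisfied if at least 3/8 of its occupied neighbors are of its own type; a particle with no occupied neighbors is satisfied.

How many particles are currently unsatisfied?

5

Row 1: (1,1)@ 2/2 ✓ · (1,2)@ 3/3 ✓ · (1,3)@ 2/3 ✓ · (1,4)% 1/2 ✓
Row 2: (2,1)@ 3/3 ✓ · (2,2)@ 3/3 ✓ · (2,3)@ 3/4 ✓ · (2,4)% 1/2 ✓
Row 3: (3,1)@ 2/2 ✓ · (3,3)@ 1/2 ✓
Row 4: (4,1)@ 1/2 ✓ · (4,3)% 0/3 ✗ · (4,4)@ 0/2 ✗
Row 5: (5,1)% 0/2 ✗ · (5,2)@ 1/2 ✓ · (5,3)@ 1/3 ✗ · (5,4)% 0/2 ✗
Unsatisfied: (4,3), (4,4), (5,1), (5,3), (5,4) — 5 in total.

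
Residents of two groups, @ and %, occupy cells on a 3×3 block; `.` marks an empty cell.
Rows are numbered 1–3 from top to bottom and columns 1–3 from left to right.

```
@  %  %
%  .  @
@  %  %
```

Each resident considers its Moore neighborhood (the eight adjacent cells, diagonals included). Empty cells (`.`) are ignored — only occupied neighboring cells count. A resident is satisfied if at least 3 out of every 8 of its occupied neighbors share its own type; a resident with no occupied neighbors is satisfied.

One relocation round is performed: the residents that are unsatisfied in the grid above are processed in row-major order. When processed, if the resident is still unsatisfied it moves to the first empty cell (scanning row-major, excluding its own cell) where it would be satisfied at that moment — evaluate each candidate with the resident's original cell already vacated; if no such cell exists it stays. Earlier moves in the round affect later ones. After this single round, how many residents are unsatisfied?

3

Initially unsatisfied (in order): (1,1), (2,3), (3,1).
  (1,1): no empty cell satisfies it; stays.
  (2,3): no empty cell satisfies it; stays.
  (3,1): no empty cell satisfies it; stays.
Resulting grid:
@ % %
% . @
@ % %
Unsatisfied now: (1,1), (2,3), (3,1).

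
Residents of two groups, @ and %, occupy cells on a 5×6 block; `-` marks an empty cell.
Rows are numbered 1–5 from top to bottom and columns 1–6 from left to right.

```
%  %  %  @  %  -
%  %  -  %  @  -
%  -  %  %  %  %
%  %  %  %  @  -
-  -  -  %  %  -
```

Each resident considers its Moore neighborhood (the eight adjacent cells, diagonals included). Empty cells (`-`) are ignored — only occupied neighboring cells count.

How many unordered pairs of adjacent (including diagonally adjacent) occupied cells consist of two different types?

14

Scan each occupied cell's neighbors to the right and below (and the two forward diagonals) so each pair is counted once.
Row 1: %(1,1)–%(1,2)= %(1,1)–%(2,1)= %(1,1)–%(2,2)= %(1,2)–%(1,3)= %(1,2)–%(2,2)= %(1,2)–%(2,1)= %(1,3)–@(1,4)≠ %(1,3)–%(2,4)= %(1,3)–%(2,2)= @(1,4)–%(1,5)≠ @(1,4)–%(2,4)≠ @(1,4)–@(2,5)= %(1,5)–@(2,5)≠ %(1,5)–%(2,4)=  → 4/14 unlike.
Row 2: %(2,1)–%(2,2)= %(2,1)–%(3,1)= %(2,2)–%(3,3)= %(2,2)–%(3,1)= %(2,4)–@(2,5)≠ %(2,4)–%(3,4)= %(2,4)–%(3,5)= %(2,4)–%(3,3)= @(2,5)–%(3,5)≠ @(2,5)–%(3,6)≠ @(2,5)–%(3,4)≠  → 4/11 unlike.
Row 3: %(3,1)–%(4,1)= %(3,1)–%(4,2)= %(3,3)–%(3,4)= %(3,3)–%(4,3)= %(3,3)–%(4,4)= %(3,3)–%(4,2)= %(3,4)–%(3,5)= %(3,4)–%(4,4)= %(3,4)–@(4,5)≠ %(3,4)–%(4,3)= %(3,5)–%(3,6)= %(3,5)–@(4,5)≠ %(3,5)–%(4,4)= %(3,6)–@(4,5)≠  → 3/14 unlike.
Row 4: %(4,1)–%(4,2)= %(4,2)–%(4,3)= %(4,3)–%(4,4)= %(4,3)–%(5,4)= %(4,4)–@(4,5)≠ %(4,4)–%(5,4)= %(4,4)–%(5,5)= @(4,5)–%(5,5)≠ @(4,5)–%(5,4)≠  → 3/9 unlike.
Row 5: %(5,4)–%(5,5)=  → 0/1 unlike.
Total adjacent occupied pairs: 49; unlike-type pairs: 14.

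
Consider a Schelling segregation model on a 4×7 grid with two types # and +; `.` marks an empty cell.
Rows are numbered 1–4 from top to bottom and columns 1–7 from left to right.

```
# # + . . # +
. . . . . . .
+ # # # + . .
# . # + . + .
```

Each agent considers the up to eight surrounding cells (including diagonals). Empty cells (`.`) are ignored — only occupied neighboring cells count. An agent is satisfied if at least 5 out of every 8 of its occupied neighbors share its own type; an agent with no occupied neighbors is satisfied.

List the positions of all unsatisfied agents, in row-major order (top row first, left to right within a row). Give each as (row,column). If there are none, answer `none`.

(1,1)# 1/1 ok
(1,2)# 1/2 unhappy
(1,3)+ 0/1 unhappy
(1,6)# 0/1 unhappy
(1,7)+ 0/1 unhappy
(3,1)+ 0/2 unhappy
(3,2)# 3/4 ok
(3,3)# 3/4 ok
(3,4)# 2/4 unhappy
(3,5)+ 2/3 ok
(4,1)# 1/2 unhappy
(4,3)# 3/4 ok
(4,4)+ 1/4 unhappy
(4,6)+ 1/1 ok

(1,2), (1,3), (1,6), (1,7), (3,1), (3,4), (4,1), (4,4)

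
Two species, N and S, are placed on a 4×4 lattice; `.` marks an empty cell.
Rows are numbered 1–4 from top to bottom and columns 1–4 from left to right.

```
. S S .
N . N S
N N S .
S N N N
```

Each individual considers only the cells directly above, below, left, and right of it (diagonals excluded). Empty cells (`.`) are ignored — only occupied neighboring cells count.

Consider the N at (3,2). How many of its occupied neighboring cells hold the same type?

2

Occupied neighbors of (3,2): (4,2)=N, (3,1)=N, (3,3)=S.
Same type (N): 2 of 3.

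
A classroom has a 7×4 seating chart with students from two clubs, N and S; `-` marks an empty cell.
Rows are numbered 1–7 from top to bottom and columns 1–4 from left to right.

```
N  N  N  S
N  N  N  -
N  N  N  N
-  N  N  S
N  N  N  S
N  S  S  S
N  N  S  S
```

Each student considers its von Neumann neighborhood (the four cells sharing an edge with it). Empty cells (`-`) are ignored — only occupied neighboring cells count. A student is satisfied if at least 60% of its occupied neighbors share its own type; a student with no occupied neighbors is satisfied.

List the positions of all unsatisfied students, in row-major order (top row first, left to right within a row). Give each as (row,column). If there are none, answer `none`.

Row 1: (1,1)N 2/2 ok · (1,2)N 3/3 ok · (1,3)N 2/3 ok · (1,4)S 0/1 unhappy
Row 2: (2,1)N 3/3 ok · (2,2)N 4/4 ok · (2,3)N 3/3 ok
Row 3: (3,1)N 2/2 ok · (3,2)N 4/4 ok · (3,3)N 4/4 ok · (3,4)N 1/2 unhappy
Row 4: (4,2)N 3/3 ok · (4,3)N 3/4 ok · (4,4)S 1/3 unhappy
Row 5: (5,1)N 2/2 ok · (5,2)N 3/4 ok · (5,3)N 2/4 unhappy · (5,4)S 2/3 ok
Row 6: (6,1)N 2/3 ok · (6,2)S 1/4 unhappy · (6,3)S 3/4 ok · (6,4)S 3/3 ok
Row 7: (7,1)N 2/2 ok · (7,2)N 1/3 unhappy · (7,3)S 2/3 ok · (7,4)S 2/2 ok

(1,4), (3,4), (4,4), (5,3), (6,2), (7,2)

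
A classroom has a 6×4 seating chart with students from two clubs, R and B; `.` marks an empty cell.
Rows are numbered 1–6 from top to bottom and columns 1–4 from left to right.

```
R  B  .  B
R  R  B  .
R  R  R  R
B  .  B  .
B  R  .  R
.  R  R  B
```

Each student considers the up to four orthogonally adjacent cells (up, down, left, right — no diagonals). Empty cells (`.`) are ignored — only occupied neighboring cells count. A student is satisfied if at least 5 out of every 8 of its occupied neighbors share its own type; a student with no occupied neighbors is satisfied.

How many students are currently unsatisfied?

Row 1: (1,1)R 1/2 not · (1,2)B 0/2 not · (1,4)B 0/0 satisfied
Row 2: (2,1)R 3/3 satisfied · (2,2)R 2/4 not · (2,3)B 0/2 not
Row 3: (3,1)R 2/3 satisfied · (3,2)R 3/3 satisfied · (3,3)R 2/4 not · (3,4)R 1/1 satisfied
Row 4: (4,1)B 1/2 not · (4,3)B 0/1 not
Row 5: (5,1)B 1/2 not · (5,2)R 1/2 not · (5,4)R 0/1 not
Row 6: (6,2)R 2/2 satisfied · (6,3)R 1/2 not · (6,4)B 0/2 not
Unsatisfied: (1,1), (1,2), (2,2), (2,3), (3,3), (4,1), (4,3), (5,1), (5,2), (5,4), (6,3), (6,4) — 12 in total.

12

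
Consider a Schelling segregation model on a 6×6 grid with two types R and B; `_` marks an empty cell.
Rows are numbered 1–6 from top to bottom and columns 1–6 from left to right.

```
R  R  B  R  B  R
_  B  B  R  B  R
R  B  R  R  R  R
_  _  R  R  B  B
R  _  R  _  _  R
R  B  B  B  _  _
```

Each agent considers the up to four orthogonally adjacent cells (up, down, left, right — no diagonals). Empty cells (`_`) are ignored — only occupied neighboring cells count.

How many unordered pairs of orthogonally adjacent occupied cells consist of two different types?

18

Scan each occupied cell's neighbors to the right and below so each pair is counted once.
Row 1: R(1,1)–R(1,2)= R(1,2)–B(1,3)≠ R(1,2)–B(2,2)≠ B(1,3)–R(1,4)≠ B(1,3)–B(2,3)= R(1,4)–B(1,5)≠ R(1,4)–R(2,4)= B(1,5)–R(1,6)≠ B(1,5)–B(2,5)= R(1,6)–R(2,6)=  → 5/10 unlike.
Row 2: B(2,2)–B(2,3)= B(2,2)–B(3,2)= B(2,3)–R(2,4)≠ B(2,3)–R(3,3)≠ R(2,4)–B(2,5)≠ R(2,4)–R(3,4)= B(2,5)–R(2,6)≠ B(2,5)–R(3,5)≠ R(2,6)–R(3,6)=  → 5/9 unlike.
Row 3: R(3,1)–B(3,2)≠ B(3,2)–R(3,3)≠ R(3,3)–R(3,4)= R(3,3)–R(4,3)= R(3,4)–R(3,5)= R(3,4)–R(4,4)= R(3,5)–R(3,6)= R(3,5)–B(4,5)≠ R(3,6)–B(4,6)≠  → 4/9 unlike.
Row 4: R(4,3)–R(4,4)= R(4,3)–R(5,3)= R(4,4)–B(4,5)≠ B(4,5)–B(4,6)= B(4,6)–R(5,6)≠  → 2/5 unlike.
Row 5: R(5,1)–R(6,1)= R(5,3)–B(6,3)≠  → 1/2 unlike.
Row 6: R(6,1)–B(6,2)≠ B(6,2)–B(6,3)= B(6,3)–B(6,4)=  → 1/3 unlike.
Total adjacent occupied pairs: 38; unlike-type pairs: 18.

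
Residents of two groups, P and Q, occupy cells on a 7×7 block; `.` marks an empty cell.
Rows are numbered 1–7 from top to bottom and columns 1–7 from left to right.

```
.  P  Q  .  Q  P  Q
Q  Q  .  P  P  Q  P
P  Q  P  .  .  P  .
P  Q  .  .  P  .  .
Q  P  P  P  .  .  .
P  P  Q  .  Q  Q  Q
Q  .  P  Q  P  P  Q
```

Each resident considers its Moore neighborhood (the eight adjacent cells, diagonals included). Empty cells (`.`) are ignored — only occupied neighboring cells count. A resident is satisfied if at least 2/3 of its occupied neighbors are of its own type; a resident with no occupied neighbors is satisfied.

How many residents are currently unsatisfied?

(1,2)P 0/3 ✗
(1,3)Q 1/3 ✗
(1,5)Q 1/4 ✗
(1,6)P 2/5 ✗
(1,7)Q 1/3 ✗
(2,1)Q 2/4 ✗
(2,2)Q 3/6 ✗
(2,4)P 2/4 ✗
(2,5)P 3/5 ✗
(2,6)Q 2/6 ✗
(2,7)P 2/4 ✗
(3,1)P 1/5 ✗
(3,2)Q 3/6 ✗
(3,3)P 1/4 ✗
(3,6)P 3/4 ✓
(4,1)P 2/5 ✗
(4,2)Q 2/7 ✗
(4,5)P 2/2 ✓
(5,1)Q 1/5 ✗
(5,2)P 4/7 ✗
(5,3)P 3/5 ✗
(5,4)P 2/4 ✗
(6,1)P 2/4 ✗
(6,2)P 4/7 ✗
(6,3)Q 1/6 ✗
(6,5)Q 2/5 ✗
(6,6)Q 3/5 ✗
(6,7)Q 2/3 ✓
(7,1)Q 0/2 ✗
(7,3)P 1/3 ✗
(7,4)Q 2/4 ✗
(7,5)P 1/4 ✗
(7,6)P 1/5 ✗
(7,7)Q 2/3 ✓
Unsatisfied: (1,2), (1,3), (1,5), (1,6), (1,7), (2,1), (2,2), (2,4), (2,5), (2,6), (2,7), (3,1), (3,2), (3,3), (4,1), (4,2), (5,1), (5,2), (5,3), (5,4), (6,1), (6,2), (6,3), (6,5), (6,6), (7,1), (7,3), (7,4), (7,5), (7,6) — 30 in total.

30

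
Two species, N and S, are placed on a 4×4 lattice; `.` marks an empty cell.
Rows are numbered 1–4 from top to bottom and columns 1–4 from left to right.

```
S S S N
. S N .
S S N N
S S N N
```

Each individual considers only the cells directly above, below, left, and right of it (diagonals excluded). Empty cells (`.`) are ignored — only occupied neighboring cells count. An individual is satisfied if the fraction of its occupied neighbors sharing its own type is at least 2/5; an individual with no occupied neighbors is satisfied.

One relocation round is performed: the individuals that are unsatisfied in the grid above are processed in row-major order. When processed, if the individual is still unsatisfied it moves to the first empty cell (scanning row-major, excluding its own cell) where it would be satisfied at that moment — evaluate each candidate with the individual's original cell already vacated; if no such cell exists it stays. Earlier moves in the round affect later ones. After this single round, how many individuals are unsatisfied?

Initially unsatisfied (in order): (1,3), (1,4), (2,3).
  (1,3) → (2,1).
  (1,4): now satisfied by earlier moves; stays.
  (2,3): now satisfied by earlier moves; stays.
Resulting grid:
S S . N
S S N .
S S N N
S S N N
All satisfied now.

0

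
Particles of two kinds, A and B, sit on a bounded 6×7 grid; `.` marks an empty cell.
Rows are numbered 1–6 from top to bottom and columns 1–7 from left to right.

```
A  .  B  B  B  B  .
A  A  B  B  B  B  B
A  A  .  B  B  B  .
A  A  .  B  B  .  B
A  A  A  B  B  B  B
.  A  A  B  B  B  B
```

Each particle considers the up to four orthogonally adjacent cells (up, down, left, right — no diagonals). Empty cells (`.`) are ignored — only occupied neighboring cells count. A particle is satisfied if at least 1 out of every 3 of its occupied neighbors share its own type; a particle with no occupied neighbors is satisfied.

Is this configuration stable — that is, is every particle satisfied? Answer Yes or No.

Row 1: (1,1)A 1/1 ✓ · (1,3)B 2/2 ✓ · (1,4)B 3/3 ✓ · (1,5)B 3/3 ✓ · (1,6)B 2/2 ✓
Row 2: (2,1)A 3/3 ✓ · (2,2)A 2/3 ✓ · (2,3)B 2/3 ✓ · (2,4)B 4/4 ✓ · (2,5)B 4/4 ✓ · (2,6)B 4/4 ✓ · (2,7)B 1/1 ✓
Row 3: (3,1)A 3/3 ✓ · (3,2)A 3/3 ✓ · (3,4)B 3/3 ✓ · (3,5)B 4/4 ✓ · (3,6)B 2/2 ✓
Row 4: (4,1)A 3/3 ✓ · (4,2)A 3/3 ✓ · (4,4)B 3/3 ✓ · (4,5)B 3/3 ✓ · (4,7)B 1/1 ✓
Row 5: (5,1)A 2/2 ✓ · (5,2)A 4/4 ✓ · (5,3)A 2/3 ✓ · (5,4)B 3/4 ✓ · (5,5)B 4/4 ✓ · (5,6)B 3/3 ✓ · (5,7)B 3/3 ✓
Row 6: (6,2)A 2/2 ✓ · (6,3)A 2/3 ✓ · (6,4)B 2/3 ✓ · (6,5)B 3/3 ✓ · (6,6)B 3/3 ✓ · (6,7)B 2/2 ✓
All meet the threshold, so the configuration is stable.

Yes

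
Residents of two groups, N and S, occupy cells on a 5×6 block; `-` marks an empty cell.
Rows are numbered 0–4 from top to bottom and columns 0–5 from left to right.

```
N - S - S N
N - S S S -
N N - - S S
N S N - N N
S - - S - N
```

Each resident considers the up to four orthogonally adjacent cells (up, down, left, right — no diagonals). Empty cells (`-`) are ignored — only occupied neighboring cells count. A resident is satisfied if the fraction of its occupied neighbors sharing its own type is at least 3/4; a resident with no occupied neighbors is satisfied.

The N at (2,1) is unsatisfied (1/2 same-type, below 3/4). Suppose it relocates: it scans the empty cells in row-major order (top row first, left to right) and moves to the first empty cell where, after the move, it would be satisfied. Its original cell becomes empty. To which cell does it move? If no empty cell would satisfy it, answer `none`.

none

Vacating (2,1). Empty cells in order:
  (0,1): 1/2 same-type → still unsatisfied.
  (0,3): 0/3 same-type → still unsatisfied.
  (1,1): 1/2 same-type → still unsatisfied.
  (1,5): 1/3 same-type → still unsatisfied.
  (2,2): 1/2 same-type → still unsatisfied.
  (2,3): 0/2 same-type → still unsatisfied.
  (3,3): 2/3 same-type → still unsatisfied.
  (4,1): 0/2 same-type → still unsatisfied.
  (4,2): 1/2 same-type → still unsatisfied.
  (4,4): 2/3 same-type → still unsatisfied.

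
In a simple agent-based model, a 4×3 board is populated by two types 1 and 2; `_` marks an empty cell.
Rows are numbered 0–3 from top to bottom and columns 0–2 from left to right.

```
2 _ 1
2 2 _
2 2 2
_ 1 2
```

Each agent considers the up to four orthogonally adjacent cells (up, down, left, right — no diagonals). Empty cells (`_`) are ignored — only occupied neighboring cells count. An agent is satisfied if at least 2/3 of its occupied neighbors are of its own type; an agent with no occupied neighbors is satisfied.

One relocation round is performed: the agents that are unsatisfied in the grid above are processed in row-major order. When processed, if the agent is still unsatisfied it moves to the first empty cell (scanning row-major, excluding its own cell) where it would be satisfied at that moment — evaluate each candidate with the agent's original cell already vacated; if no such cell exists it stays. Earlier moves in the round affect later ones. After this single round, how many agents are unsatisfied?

Initially unsatisfied (in order): (3,1), (3,2).
  (3,1): no empty cell satisfies it; stays.
  (3,2) → (0,1).
Resulting grid:
2 2 1
2 2 _
2 2 2
_ 1 _
Unsatisfied now: (0,2), (3,1).

2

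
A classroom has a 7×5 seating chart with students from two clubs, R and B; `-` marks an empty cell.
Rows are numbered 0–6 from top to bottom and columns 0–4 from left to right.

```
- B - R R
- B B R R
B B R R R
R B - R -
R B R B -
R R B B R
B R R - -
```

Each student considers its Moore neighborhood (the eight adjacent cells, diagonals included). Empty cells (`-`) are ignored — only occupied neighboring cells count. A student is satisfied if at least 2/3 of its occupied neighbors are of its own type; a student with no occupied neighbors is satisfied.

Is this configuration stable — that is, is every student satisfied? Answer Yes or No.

No

(0,1)B 2/2 ok
(0,3)R 3/4 ok
(0,4)R 3/3 ok
(1,1)B 4/5 ok
(1,2)B 3/7 unhappy
(1,3)R 6/7 ok
(1,4)R 5/5 ok
(2,0)B 3/4 ok
(2,1)B 4/6 ok
(2,2)R 3/7 unhappy
(2,3)R 5/6 ok
(2,4)R 4/4 ok
(3,0)R 1/5 unhappy
(3,1)B 3/7 unhappy
(3,3)R 4/5 ok
(4,0)R 3/5 unhappy
(4,1)B 2/7 unhappy
(4,2)R 2/7 unhappy
(4,3)B 2/5 unhappy
(5,0)R 3/5 unhappy
(5,1)R 5/8 unhappy
(5,2)B 3/7 unhappy
(5,3)B 2/5 unhappy
(5,4)R 0/2 unhappy
(6,0)B 0/3 unhappy
(6,1)R 3/5 unhappy
(6,2)R 2/4 unhappy
For instance (1,2) has only 3/7 same-type neighbors, below 2/3.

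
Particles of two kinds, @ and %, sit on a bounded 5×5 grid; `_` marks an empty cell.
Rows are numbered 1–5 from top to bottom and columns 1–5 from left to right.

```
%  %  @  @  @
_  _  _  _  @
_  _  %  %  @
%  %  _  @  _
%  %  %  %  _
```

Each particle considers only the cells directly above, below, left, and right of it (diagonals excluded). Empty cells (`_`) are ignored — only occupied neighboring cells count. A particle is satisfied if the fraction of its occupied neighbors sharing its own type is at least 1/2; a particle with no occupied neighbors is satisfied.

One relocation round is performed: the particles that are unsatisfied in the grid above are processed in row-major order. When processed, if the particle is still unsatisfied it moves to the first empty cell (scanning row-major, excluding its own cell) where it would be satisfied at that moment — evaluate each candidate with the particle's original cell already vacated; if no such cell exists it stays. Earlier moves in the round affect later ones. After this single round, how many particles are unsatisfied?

1

Initially unsatisfied (in order): (3,4), (4,4).
  (3,4) → (2,1).
  (4,4) → (2,3).
Resulting grid:
% % @ @ @
% _ @ _ @
_ _ % _ @
% % _ _ _
% % % % _
Unsatisfied now: (3,3).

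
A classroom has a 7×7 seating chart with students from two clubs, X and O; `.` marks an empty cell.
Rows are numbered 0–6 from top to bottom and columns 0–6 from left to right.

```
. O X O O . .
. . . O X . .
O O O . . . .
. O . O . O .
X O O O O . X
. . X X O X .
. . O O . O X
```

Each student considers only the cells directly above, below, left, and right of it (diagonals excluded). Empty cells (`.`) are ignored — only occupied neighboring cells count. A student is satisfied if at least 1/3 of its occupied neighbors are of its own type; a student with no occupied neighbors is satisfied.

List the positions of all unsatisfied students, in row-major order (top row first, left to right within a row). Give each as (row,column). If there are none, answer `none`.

(0,1), (0,2), (1,4), (4,0), (5,3), (5,5), (6,5), (6,6)

Row 0: (0,1)O 0/1 ✗ · (0,2)X 0/2 ✗ · (0,3)O 2/3 ✓ · (0,4)O 1/2 ✓
Row 1: (1,3)O 1/2 ✓ · (1,4)X 0/2 ✗
Row 2: (2,0)O 1/1 ✓ · (2,1)O 3/3 ✓ · (2,2)O 1/1 ✓
Row 3: (3,1)O 2/2 ✓ · (3,3)O 1/1 ✓ · (3,5)O 0/0 ✓
Row 4: (4,0)X 0/1 ✗ · (4,1)O 2/3 ✓ · (4,2)O 2/3 ✓ · (4,3)O 3/4 ✓ · (4,4)O 2/2 ✓ · (4,6)X 0/0 ✓
Row 5: (5,2)X 1/3 ✓ · (5,3)X 1/4 ✗ · (5,4)O 1/3 ✓ · (5,5)X 0/2 ✗
Row 6: (6,2)O 1/2 ✓ · (6,3)O 1/2 ✓ · (6,5)O 0/2 ✗ · (6,6)X 0/1 ✗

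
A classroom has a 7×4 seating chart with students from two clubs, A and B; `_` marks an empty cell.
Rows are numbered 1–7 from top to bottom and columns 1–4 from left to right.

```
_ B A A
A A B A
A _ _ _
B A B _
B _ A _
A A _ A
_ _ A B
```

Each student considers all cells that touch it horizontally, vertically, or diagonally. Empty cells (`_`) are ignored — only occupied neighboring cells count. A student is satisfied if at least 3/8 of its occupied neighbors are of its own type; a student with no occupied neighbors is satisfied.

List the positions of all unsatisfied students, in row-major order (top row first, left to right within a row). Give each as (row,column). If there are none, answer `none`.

(1,2), (2,3), (4,1), (4,3), (5,1), (7,4)

Row 1: (1,2)B 1/4 not · (1,3)A 3/5 satisfied · (1,4)A 2/3 satisfied
Row 2: (2,1)A 2/3 satisfied · (2,2)A 3/5 satisfied · (2,3)B 1/5 not · (2,4)A 2/3 satisfied
Row 3: (3,1)A 3/4 satisfied
Row 4: (4,1)B 1/3 not · (4,2)A 2/5 satisfied · (4,3)B 0/2 not
Row 5: (5,1)B 1/4 not · (5,3)A 3/4 satisfied
Row 6: (6,1)A 1/2 satisfied · (6,2)A 3/4 satisfied · (6,4)A 2/3 satisfied
Row 7: (7,3)A 2/3 satisfied · (7,4)B 0/2 not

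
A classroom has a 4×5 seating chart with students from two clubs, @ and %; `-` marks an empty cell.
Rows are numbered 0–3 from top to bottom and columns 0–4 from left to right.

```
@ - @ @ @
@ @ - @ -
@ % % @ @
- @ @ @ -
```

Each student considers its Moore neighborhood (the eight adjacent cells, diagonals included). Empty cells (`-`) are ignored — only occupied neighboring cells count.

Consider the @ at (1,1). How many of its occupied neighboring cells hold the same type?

4

Occupied neighbors of (1,1): (0,0)=@, (0,2)=@, (1,0)=@, (2,0)=@, (2,1)=%, (2,2)=%.
Same type (@): 4 of 6.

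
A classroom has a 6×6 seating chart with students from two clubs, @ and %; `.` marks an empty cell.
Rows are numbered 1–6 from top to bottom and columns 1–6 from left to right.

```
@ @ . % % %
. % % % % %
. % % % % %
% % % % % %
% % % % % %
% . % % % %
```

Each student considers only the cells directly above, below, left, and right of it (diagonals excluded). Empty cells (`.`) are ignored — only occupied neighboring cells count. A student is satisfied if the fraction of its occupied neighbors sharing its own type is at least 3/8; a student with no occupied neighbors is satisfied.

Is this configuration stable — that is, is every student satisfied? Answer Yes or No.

Yes

(1,1)@ 1/1 satisfied
(1,2)@ 1/2 satisfied
(1,4)% 2/2 satisfied
(1,5)% 3/3 satisfied
(1,6)% 2/2 satisfied
(2,2)% 2/3 satisfied
(2,3)% 3/3 satisfied
(2,4)% 4/4 satisfied
(2,5)% 4/4 satisfied
(2,6)% 3/3 satisfied
(3,2)% 3/3 satisfied
(3,3)% 4/4 satisfied
(3,4)% 4/4 satisfied
(3,5)% 4/4 satisfied
(3,6)% 3/3 satisfied
(4,1)% 2/2 satisfied
(4,2)% 4/4 satisfied
(4,3)% 4/4 satisfied
(4,4)% 4/4 satisfied
(4,5)% 4/4 satisfied
(4,6)% 3/3 satisfied
(5,1)% 3/3 satisfied
(5,2)% 3/3 satisfied
(5,3)% 4/4 satisfied
(5,4)% 4/4 satisfied
(5,5)% 4/4 satisfied
(5,6)% 3/3 satisfied
(6,1)% 1/1 satisfied
(6,3)% 2/2 satisfied
(6,4)% 3/3 satisfied
(6,5)% 3/3 satisfied
(6,6)% 2/2 satisfied
All meet the threshold, so the configuration is stable.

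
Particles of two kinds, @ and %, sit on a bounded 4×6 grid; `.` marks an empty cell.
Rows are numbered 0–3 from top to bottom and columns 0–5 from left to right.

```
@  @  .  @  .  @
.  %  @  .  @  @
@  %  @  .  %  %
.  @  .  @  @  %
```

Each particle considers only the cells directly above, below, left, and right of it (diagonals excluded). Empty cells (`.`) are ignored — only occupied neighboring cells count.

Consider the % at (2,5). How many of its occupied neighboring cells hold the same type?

Occupied neighbors of (2,5): (1,5)=@, (3,5)=%, (2,4)=%.
Same type (%): 2 of 3.

2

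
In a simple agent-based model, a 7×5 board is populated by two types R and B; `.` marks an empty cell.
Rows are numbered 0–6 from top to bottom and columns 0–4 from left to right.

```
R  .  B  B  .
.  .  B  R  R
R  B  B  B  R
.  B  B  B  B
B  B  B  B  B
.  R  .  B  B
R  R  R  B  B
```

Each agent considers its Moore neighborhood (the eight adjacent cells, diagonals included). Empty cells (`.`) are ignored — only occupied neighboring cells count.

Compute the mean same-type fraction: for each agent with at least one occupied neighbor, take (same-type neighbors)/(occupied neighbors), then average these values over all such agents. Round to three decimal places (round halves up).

(0,0)R — no occupied neighbors
(0,2)B 2/3
(0,3)B 2/4
(1,2)B 5/6
(1,3)R 2/7
(1,4)R 2/4
(2,0)R 0/2
(2,1)B 4/5
(2,2)B 6/7
(2,3)B 5/8
(2,4)R 2/5
(3,1)B 6/7
(3,2)B 8/8
(3,3)B 7/8
(3,4)B 4/5
(4,0)B 2/3
(4,1)B 4/5
(4,2)B 6/7
(4,3)B 7/7
(4,4)B 5/5
(5,1)R 3/6
(5,3)B 6/7
(5,4)B 5/5
(6,0)R 2/2
(6,1)R 3/3
(6,2)R 2/4
(6,3)B 3/4
(6,4)B 3/3
Sum over 27 agents: 2/3 + 2/4 + 5/6 + 2/7 + 2/4 + 0/2 + 4/5 + 6/7 + 5/8 + 2/5 + 6/7 + 8/8 + 7/8 + 4/5 + 2/3 + 4/5 + 6/7 + 7/7 + 5/5 + 3/6 + 6/7 + 5/5 + 2/2 + 3/3 + 2/4 + 3/4 + 3/3 = 8371/420; mean = 8371/420 ÷ 27 = 8371/11340 = 0.738183… → 0.738.

0.738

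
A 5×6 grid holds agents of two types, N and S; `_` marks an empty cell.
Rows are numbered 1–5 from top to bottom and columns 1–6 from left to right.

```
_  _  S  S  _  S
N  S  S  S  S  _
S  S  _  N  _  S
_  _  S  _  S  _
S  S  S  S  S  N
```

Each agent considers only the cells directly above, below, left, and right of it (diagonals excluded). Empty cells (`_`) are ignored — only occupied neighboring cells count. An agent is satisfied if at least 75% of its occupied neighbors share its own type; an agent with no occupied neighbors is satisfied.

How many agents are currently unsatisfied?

6

Row 1: (1,3)S 2/2 satisfied · (1,4)S 2/2 satisfied · (1,6)S 0/0 satisfied
Row 2: (2,1)N 0/2 not · (2,2)S 2/3 not · (2,3)S 3/3 satisfied · (2,4)S 3/4 satisfied · (2,5)S 1/1 satisfied
Row 3: (3,1)S 1/2 not · (3,2)S 2/2 satisfied · (3,4)N 0/1 not · (3,6)S 0/0 satisfied
Row 4: (4,3)S 1/1 satisfied · (4,5)S 1/1 satisfied
Row 5: (5,1)S 1/1 satisfied · (5,2)S 2/2 satisfied · (5,3)S 3/3 satisfied · (5,4)S 2/2 satisfied · (5,5)S 2/3 not · (5,6)N 0/1 not
Unsatisfied: (2,1), (2,2), (3,1), (3,4), (5,5), (5,6) — 6 in total.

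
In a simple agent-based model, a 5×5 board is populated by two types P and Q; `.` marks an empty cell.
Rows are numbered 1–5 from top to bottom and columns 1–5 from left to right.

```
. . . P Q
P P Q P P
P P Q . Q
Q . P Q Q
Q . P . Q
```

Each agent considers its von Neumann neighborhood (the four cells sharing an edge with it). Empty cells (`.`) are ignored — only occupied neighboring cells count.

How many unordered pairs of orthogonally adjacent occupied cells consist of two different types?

Scan each occupied cell's neighbors to the right and below so each pair is counted once.
Row 1: P(1,4)–Q(1,5)≠ P(1,4)–P(2,4)= Q(1,5)–P(2,5)≠  → 2/3 unlike.
Row 2: P(2,1)–P(2,2)= P(2,1)–P(3,1)= P(2,2)–Q(2,3)≠ P(2,2)–P(3,2)= Q(2,3)–P(2,4)≠ Q(2,3)–Q(3,3)= P(2,4)–P(2,5)= P(2,5)–Q(3,5)≠  → 3/8 unlike.
Row 3: P(3,1)–P(3,2)= P(3,1)–Q(4,1)≠ P(3,2)–Q(3,3)≠ Q(3,3)–P(4,3)≠ Q(3,5)–Q(4,5)=  → 3/5 unlike.
Row 4: Q(4,1)–Q(5,1)= P(4,3)–Q(4,4)≠ P(4,3)–P(5,3)= Q(4,4)–Q(4,5)= Q(4,5)–Q(5,5)=  → 1/5 unlike.
Total adjacent occupied pairs: 21; unlike-type pairs: 9.

9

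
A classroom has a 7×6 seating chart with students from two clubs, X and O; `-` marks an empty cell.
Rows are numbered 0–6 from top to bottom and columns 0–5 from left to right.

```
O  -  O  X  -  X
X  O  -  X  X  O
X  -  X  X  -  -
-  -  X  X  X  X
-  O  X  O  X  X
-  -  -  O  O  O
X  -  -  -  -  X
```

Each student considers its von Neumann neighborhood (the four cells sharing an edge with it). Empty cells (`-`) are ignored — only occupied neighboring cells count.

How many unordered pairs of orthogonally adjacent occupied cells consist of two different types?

12

Scan each occupied cell's neighbors to the right and below so each pair is counted once.
From row 0: 3 unlike of 4 pairs (running 3/4).
From row 1: 2 unlike of 5 pairs (running 5/9).
From row 2: 0 unlike of 3 pairs (running 5/12).
From row 3: 1 unlike of 7 pairs (running 6/19).
From row 4: 5 unlike of 7 pairs (running 11/26).
From row 5: 1 unlike of 3 pairs (running 12/29).
Total adjacent occupied pairs: 29; unlike-type pairs: 12.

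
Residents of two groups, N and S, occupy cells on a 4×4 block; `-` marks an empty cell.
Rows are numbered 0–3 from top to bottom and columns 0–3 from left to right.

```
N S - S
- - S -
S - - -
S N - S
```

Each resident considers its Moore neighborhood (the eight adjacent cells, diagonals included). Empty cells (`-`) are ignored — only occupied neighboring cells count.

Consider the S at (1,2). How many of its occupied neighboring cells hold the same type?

2

Occupied neighbors of (1,2): (0,1)=S, (0,3)=S.
Same type (S): 2 of 2.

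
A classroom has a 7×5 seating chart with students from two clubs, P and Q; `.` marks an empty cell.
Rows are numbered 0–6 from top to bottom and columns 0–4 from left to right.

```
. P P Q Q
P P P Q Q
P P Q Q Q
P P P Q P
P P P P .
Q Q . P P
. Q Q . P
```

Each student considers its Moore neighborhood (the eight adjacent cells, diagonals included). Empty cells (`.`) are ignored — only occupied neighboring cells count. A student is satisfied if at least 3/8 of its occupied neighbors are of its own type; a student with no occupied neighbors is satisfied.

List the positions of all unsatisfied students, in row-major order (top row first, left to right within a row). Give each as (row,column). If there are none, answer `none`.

(0,1)P 4/4 satisfied
(0,2)P 3/5 satisfied
(0,3)Q 3/5 satisfied
(0,4)Q 3/3 satisfied
(1,0)P 4/4 satisfied
(1,1)P 6/7 satisfied
(1,2)P 4/8 satisfied
(1,3)Q 6/8 satisfied
(1,4)Q 5/5 satisfied
(2,0)P 5/5 satisfied
(2,1)P 7/8 satisfied
(2,2)Q 3/8 satisfied
(2,3)Q 5/8 satisfied
(2,4)Q 4/5 satisfied
(3,0)P 5/5 satisfied
(3,1)P 7/8 satisfied
(3,2)P 5/8 satisfied
(3,3)Q 3/7 satisfied
(3,4)P 1/4 not
(4,0)P 3/5 satisfied
(4,1)P 5/7 satisfied
(4,2)P 5/7 satisfied
(4,3)P 5/6 satisfied
(5,0)Q 2/4 satisfied
(5,1)Q 3/6 satisfied
(5,3)P 4/5 satisfied
(5,4)P 3/3 satisfied
(6,1)Q 3/3 satisfied
(6,2)Q 2/3 satisfied
(6,4)P 2/2 satisfied

(3,4)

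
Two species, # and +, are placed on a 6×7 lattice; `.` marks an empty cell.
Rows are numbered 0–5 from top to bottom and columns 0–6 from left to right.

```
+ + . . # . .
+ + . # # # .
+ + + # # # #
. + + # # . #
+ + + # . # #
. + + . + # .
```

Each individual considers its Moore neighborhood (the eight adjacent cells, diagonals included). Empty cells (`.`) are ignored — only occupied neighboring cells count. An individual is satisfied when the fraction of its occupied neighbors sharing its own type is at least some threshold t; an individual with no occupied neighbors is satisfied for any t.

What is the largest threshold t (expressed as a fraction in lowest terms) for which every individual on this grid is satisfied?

Row 0: (0,0)+ 3/3 · (0,1)+ 3/3 · (0,4)# 3/3
Row 1: (1,0)+ 5/5 · (1,1)+ 6/6 · (1,3)# 4/5 · (1,4)# 6/6 · (1,5)# 5/5
Row 2: (2,0)+ 4/4 · (2,1)+ 6/6 · (2,2)+ 4/7 · (2,3)# 5/7 · (2,4)# 7/7 · (2,5)# 6/6 · (2,6)# 3/3
Row 3: (3,1)+ 7/7 · (3,2)+ 5/8 · (3,3)# 4/7 · (3,4)# 6/6 · (3,6)# 4/4
Row 4: (4,0)+ 3/3 · (4,1)+ 6/6 · (4,2)+ 5/7 · (4,3)# 2/6 · (4,5)# 4/5 · (4,6)# 3/3
Row 5: (5,1)+ 4/4 · (5,2)+ 3/4 · (5,4)+ 0/3 · (5,5)# 2/3
The smallest same-type fraction is 0/3 at (5,4), which reduces to 0/1. Any threshold above that leaves this individual unsatisfied.

0/1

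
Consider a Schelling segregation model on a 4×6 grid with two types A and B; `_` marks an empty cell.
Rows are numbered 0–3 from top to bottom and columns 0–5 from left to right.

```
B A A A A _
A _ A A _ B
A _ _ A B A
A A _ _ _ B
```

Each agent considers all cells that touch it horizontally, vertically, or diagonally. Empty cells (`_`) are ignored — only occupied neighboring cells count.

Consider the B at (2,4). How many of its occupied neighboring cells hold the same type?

Occupied neighbors of (2,4): (1,3)=A, (1,5)=B, (2,3)=A, (2,5)=A, (3,5)=B.
Same type (B): 2 of 5.

2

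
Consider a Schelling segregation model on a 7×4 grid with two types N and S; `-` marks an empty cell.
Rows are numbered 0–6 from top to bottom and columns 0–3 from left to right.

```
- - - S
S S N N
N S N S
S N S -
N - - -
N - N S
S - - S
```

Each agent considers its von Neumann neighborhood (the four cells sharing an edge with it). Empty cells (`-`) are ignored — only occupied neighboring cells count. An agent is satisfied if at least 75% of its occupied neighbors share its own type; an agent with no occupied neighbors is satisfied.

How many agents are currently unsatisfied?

Row 0: (0,3)S 0/1 unhappy
Row 1: (1,0)S 1/2 unhappy · (1,1)S 2/3 unhappy · (1,2)N 2/3 unhappy · (1,3)N 1/3 unhappy
Row 2: (2,0)N 0/3 unhappy · (2,1)S 1/4 unhappy · (2,2)N 1/4 unhappy · (2,3)S 0/2 unhappy
Row 3: (3,0)S 0/3 unhappy · (3,1)N 0/3 unhappy · (3,2)S 0/2 unhappy
Row 4: (4,0)N 1/2 unhappy
Row 5: (5,0)N 1/2 unhappy · (5,2)N 0/1 unhappy · (5,3)S 1/2 unhappy
Row 6: (6,0)S 0/1 unhappy · (6,3)S 1/1 ok
Unsatisfied: (0,3), (1,0), (1,1), (1,2), (1,3), (2,0), (2,1), (2,2), (2,3), (3,0), (3,1), (3,2), (4,0), (5,0), (5,2), (5,3), (6,0) — 17 in total.

17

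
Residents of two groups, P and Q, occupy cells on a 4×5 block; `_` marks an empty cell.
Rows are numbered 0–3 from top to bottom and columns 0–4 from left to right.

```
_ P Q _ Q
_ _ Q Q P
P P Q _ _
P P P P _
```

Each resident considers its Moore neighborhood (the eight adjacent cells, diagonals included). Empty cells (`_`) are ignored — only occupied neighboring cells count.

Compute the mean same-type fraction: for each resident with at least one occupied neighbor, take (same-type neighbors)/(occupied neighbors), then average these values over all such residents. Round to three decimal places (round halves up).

0.586

(0,1)P 0/2
(0,2)Q 2/3
(0,4)Q 1/2
(1,2)Q 3/5
(1,3)Q 4/5
(1,4)P 0/2
(2,0)P 3/3
(2,1)P 4/6
(2,2)Q 2/6
(3,0)P 3/3
(3,1)P 4/5
(3,2)P 3/4
(3,3)P 1/2
Sum over 13 residents: 0/2 + 2/3 + 1/2 + 3/5 + 4/5 + 0/2 + 3/3 + 4/6 + 2/6 + 3/3 + 4/5 + 3/4 + 1/2 = 457/60; mean = 457/60 ÷ 13 = 457/780 = 0.585897… → 0.586.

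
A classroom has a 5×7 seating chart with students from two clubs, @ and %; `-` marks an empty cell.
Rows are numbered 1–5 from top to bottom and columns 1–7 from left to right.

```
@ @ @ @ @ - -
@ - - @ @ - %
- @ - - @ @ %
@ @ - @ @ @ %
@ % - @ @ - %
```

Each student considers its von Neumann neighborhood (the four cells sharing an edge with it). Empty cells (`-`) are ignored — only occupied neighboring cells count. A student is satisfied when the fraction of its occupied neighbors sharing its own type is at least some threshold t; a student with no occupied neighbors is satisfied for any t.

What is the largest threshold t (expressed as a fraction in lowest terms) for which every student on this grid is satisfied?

0/1

Row 1: (1,1)@ 2/2 · (1,2)@ 2/2 · (1,3)@ 2/2 · (1,4)@ 3/3 · (1,5)@ 2/2
Row 2: (2,1)@ 1/1 · (2,4)@ 2/2 · (2,5)@ 3/3 · (2,7)% 1/1
Row 3: (3,2)@ 1/1 · (3,5)@ 3/3 · (3,6)@ 2/3 · (3,7)% 2/3
Row 4: (4,1)@ 2/2 · (4,2)@ 2/3 · (4,4)@ 2/2 · (4,5)@ 4/4 · (4,6)@ 2/3 · (4,7)% 2/3
Row 5: (5,1)@ 1/2 · (5,2)% 0/2 · (5,4)@ 2/2 · (5,5)@ 2/2 · (5,7)% 1/1
The smallest same-type fraction is 0/2 at (5,2), which reduces to 0/1. Any threshold above that leaves this student unsatisfied.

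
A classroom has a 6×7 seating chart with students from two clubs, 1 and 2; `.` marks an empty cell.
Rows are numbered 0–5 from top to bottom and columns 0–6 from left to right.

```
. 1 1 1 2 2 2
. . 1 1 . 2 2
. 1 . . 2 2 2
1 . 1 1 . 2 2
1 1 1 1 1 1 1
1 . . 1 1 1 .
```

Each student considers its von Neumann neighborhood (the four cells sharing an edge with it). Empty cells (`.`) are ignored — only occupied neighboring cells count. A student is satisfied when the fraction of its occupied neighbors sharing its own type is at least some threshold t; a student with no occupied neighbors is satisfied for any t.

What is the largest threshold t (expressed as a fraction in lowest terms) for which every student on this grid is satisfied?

1/2

(0,1)1 1/1
(0,2)1 3/3
(0,3)1 2/3
(0,4)2 1/2
(0,5)2 3/3
(0,6)2 2/2
(1,2)1 2/2
(1,3)1 2/2
(1,5)2 3/3
(1,6)2 3/3
(2,1)1 — no occupied neighbors
(2,4)2 1/1
(2,5)2 4/4
(2,6)2 3/3
(3,0)1 1/1
(3,2)1 2/2
(3,3)1 2/2
(3,5)2 2/3
(3,6)2 2/3
(4,0)1 3/3
(4,1)1 2/2
(4,2)1 3/3
(4,3)1 4/4
(4,4)1 3/3
(4,5)1 3/4
(4,6)1 1/2
(5,0)1 1/1
(5,3)1 2/2
(5,4)1 3/3
(5,5)1 2/2
The smallest same-type fraction is 1/2 at (0,4), which reduces to 1/2. Any threshold above that leaves this student unsatisfied.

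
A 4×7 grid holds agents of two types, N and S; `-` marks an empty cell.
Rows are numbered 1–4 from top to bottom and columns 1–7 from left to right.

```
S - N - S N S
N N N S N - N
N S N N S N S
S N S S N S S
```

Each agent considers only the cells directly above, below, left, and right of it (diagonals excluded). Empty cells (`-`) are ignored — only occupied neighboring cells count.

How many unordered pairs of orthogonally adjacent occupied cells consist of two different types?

26

Scan each occupied cell's neighbors to the right and below so each pair is counted once.
Row 1: S(1,1)–N(2,1)≠ N(1,3)–N(2,3)= S(1,5)–N(1,6)≠ S(1,5)–N(2,5)≠ N(1,6)–S(1,7)≠ S(1,7)–N(2,7)≠  → 5/6 unlike.
Row 2: N(2,1)–N(2,2)= N(2,1)–N(3,1)= N(2,2)–N(2,3)= N(2,2)–S(3,2)≠ N(2,3)–S(2,4)≠ N(2,3)–N(3,3)= S(2,4)–N(2,5)≠ S(2,4)–N(3,4)≠ N(2,5)–S(3,5)≠ N(2,7)–S(3,7)≠  → 6/10 unlike.
Row 3: N(3,1)–S(3,2)≠ N(3,1)–S(4,1)≠ S(3,2)–N(3,3)≠ S(3,2)–N(4,2)≠ N(3,3)–N(3,4)= N(3,3)–S(4,3)≠ N(3,4)–S(3,5)≠ N(3,4)–S(4,4)≠ S(3,5)–N(3,6)≠ S(3,5)–N(4,5)≠ N(3,6)–S(3,7)≠ N(3,6)–S(4,6)≠ S(3,7)–S(4,7)=  → 11/13 unlike.
Row 4: S(4,1)–N(4,2)≠ N(4,2)–S(4,3)≠ S(4,3)–S(4,4)= S(4,4)–N(4,5)≠ N(4,5)–S(4,6)≠ S(4,6)–S(4,7)=  → 4/6 unlike.
Total adjacent occupied pairs: 35; unlike-type pairs: 26.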